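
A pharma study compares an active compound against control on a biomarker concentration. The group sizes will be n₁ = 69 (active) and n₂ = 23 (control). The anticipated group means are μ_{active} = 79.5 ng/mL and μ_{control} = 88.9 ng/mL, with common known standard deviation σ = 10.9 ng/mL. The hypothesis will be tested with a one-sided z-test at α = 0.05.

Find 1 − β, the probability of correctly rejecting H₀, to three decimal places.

Power ≈ 0.974

Standardized effect: d = |μ_{active} − μ_{control}| / σ = |79.5 − 88.9| / 10.9 = 0.8624
Noncentrality parameter: λ = d / √(1/n₁ + 1/n₂) = 0.8624 / √(1/69 + 1/23) = 3.5818
Critical value for a one-sided test at α = 0.05: z_α = 1.645.
Power = Φ(λ − 1.645) = Φ(1.937) = 0.9736.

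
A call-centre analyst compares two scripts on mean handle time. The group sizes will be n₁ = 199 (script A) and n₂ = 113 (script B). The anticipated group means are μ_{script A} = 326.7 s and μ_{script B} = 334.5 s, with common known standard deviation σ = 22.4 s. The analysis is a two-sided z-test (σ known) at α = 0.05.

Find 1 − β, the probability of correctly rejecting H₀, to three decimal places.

Standardized effect: d = |μ_{script A} − μ_{script B}| / σ = |326.7 − 334.5| / 22.4 = 0.3482
Noncentrality parameter: δ = d / √(1/n₁ + 1/n₂) = 0.3482 / √(1/199 + 1/113) = 2.9562
Critical value for a two-sided test at α = 0.05: z_{α/2} = 1.960.
Power = Φ(δ − 1.960) + Φ(−δ − 1.960) = Φ(0.996) + Φ(-4.916) = 0.8404 + 0.0000 = 0.8404.

Power ≈ 0.840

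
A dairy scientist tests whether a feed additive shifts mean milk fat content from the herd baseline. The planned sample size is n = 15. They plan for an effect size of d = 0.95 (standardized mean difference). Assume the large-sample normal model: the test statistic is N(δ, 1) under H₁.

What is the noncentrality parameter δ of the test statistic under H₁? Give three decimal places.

δ = d·√n = 0.95 × √15 = 3.6793

δ ≈ 3.679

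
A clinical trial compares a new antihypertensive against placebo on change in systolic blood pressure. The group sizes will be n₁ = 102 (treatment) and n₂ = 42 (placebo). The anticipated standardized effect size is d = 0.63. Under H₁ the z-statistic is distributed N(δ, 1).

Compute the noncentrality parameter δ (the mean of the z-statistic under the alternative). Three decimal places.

δ ≈ 3.436

δ = d / √(1/n₁ + 1/n₂) = 0.63 / √(1/102 + 1/42) = 3.4362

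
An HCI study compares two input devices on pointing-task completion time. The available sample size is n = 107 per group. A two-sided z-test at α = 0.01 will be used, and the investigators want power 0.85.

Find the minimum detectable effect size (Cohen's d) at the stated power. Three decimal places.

d ≈ 0.494

Required noncentrality: δ = z_{0.005} + z_{0.15} = 2.576 + 1.036 = 3.612.
(The second rejection-region term Φ(−δ − z_{α/2}) is negligible and dropped.)
δ = d·√(n/2) ⇒ d = δ/√(n/2) = 3.612/√(107/2) = 0.4939.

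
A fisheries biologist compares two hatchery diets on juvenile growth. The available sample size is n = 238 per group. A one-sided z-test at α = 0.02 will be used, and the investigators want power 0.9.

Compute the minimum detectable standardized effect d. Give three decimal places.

Required noncentrality: δ = z_{0.02} + z_{0.10} = 2.054 + 1.282 = 3.335.
δ = d·√(n/2) ⇒ d = δ/√(n/2) = 3.335/√(238/2) = 0.3057.

d ≈ 0.306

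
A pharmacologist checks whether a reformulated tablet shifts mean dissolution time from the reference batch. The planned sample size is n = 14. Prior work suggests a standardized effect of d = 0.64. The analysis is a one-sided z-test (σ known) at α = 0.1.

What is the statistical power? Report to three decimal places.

Power ≈ 0.867

Noncentrality parameter: δ = d·√n = 0.64 × √14 = 2.3947
Critical value for a one-sided test at α = 0.1: z_α = 1.282.
Power = P(Z > 1.282 − δ) = Φ(1.113) = 0.8672.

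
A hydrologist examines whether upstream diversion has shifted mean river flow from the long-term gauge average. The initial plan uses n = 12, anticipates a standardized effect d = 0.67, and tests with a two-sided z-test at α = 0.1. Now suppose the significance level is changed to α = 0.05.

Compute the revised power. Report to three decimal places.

δ = d·√n = 0.67 × √12 = 2.3209 (unchanged). New critical value: z_{0.025} = 1.960.
Revised power = Φ(δ − 1.960) + Φ(−δ − 1.960) = Φ(0.361) + Φ(-4.281) = 0.6409 + 0.0000 = 0.6410.

Power ≈ 0.641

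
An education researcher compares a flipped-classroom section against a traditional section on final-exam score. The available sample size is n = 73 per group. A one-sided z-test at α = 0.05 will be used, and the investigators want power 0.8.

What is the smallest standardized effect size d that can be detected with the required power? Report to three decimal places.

Need Φ(δ − 1.645) = 0.8, so δ = 1.645 + 0.842 = 2.486.
δ = d·√(n/2) ⇒ d = δ/√(n/2) = 2.486/√(73/2) = 0.4116.

d ≈ 0.412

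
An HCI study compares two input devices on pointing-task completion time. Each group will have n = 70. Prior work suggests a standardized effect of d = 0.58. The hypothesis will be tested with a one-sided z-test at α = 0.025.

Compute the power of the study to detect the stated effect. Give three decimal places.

Power ≈ 0.929

Noncentrality parameter: δ = d·√(n/2) = 0.58 × √(70/2) = 3.4313
Critical value for a one-sided test at α = 0.025: z_α = 1.960.
Power = Φ(δ − 1.960) = Φ(1.471) = 0.9294.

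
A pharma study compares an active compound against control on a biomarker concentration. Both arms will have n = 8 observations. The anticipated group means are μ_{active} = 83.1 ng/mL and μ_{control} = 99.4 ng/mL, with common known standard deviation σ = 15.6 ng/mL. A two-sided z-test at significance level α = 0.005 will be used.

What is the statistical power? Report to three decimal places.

Power ≈ 0.237

Standardized effect: d = |μ_{active} − μ_{control}| / σ = |83.1 − 99.4| / 15.6 = 1.0449
Noncentrality parameter: λ = d·√(n/2) = 1.0449 × √(8/2) = 2.0897
Two-sided α = 0.005 → critical value z_{0.0025} = 2.807.
Power = Φ(λ − 2.807) + Φ(−λ − 2.807) = Φ(-0.717) + Φ(-4.897) = 0.2366 + 0.0000 = 0.2366.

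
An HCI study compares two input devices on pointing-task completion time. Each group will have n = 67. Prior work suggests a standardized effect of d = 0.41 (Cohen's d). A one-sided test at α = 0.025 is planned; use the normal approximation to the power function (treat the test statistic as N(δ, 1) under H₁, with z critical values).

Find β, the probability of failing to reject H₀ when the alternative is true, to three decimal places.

Noncentrality parameter: δ = d·√(n/2) = 0.41 × √(67/2) = 2.3730
One-sided α = 0.025 → critical value z_{0.025} = 1.960.
Power = P(Z > 1.960 − δ) = Φ(0.413) = 0.6602.
Type II error: β = 1 − power = 1 − 0.6602 = 0.3398.

β ≈ 0.340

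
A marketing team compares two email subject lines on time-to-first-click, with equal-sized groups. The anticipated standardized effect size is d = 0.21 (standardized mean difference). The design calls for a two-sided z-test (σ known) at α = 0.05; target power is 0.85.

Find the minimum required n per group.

n = 408 per group

Set Φ(δ − 1.960) = 0.85; then δ − 1.960 = Φ⁻¹(0.85) = 1.036, giving δ = 2.996.
(Ignoring the negligible lower-tail rejection probability gives the usual closed-form inversion.)
δ = d·√(n/2) ⇒ n = 2(δ/d)² = 2 × (2.996 / 0.21)² = 407.18.
Round up to the next whole unit.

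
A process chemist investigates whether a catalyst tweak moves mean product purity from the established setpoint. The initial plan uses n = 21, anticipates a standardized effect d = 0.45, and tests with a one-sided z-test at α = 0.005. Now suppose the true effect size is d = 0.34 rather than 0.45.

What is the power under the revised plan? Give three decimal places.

Power ≈ 0.154

With d = 0.34: δ = d·√n = 0.34 × √21 = 1.5581. Critical value z_{0.005} = 2.576.
Revised power = Φ(δ − 2.576) = Φ(-1.018) = 0.1544.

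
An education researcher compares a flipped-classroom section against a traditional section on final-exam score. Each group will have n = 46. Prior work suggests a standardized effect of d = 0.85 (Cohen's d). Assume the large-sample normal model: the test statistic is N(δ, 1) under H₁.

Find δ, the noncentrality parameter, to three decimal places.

δ ≈ 4.076

δ = d·√(n/2) = 0.85 × √(46/2) = 4.0765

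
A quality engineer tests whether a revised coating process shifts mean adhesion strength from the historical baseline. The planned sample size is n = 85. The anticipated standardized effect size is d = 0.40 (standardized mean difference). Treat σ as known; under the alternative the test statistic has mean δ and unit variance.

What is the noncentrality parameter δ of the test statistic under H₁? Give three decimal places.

δ ≈ 3.688

The noncentrality parameter scales effect size by the design's sample-size factor: δ = d·√n = 0.40 × √85 = 3.6878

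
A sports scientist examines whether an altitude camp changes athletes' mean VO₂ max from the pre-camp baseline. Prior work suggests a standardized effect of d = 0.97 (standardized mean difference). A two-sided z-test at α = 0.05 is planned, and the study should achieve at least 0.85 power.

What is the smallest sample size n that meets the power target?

For power 0.85 need Φ(δ − z_{0.025}) = 0.85, so δ = z_{0.025} + z_{0.15} = 1.960 + 1.036 = 2.996.
(Ignoring the negligible lower-tail rejection probability gives the usual closed-form inversion.)
δ = d·√n ⇒ n = (δ/d)² = (2.996 / 0.97)² = 9.54.
Round up to the next whole unit.

n = 10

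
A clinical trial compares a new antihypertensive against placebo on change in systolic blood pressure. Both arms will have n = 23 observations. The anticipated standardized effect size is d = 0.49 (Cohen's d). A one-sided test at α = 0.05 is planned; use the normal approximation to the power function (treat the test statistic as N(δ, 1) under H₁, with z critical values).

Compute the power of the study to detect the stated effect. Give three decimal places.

Noncentrality parameter: δ = d·√(n/2) = 0.49 × √(23/2) = 1.6617
One-sided α = 0.05 → critical value z_{0.05} = 1.645.
Power = P(Z > 1.645 − δ) = Φ(0.017) = 0.5067.

Power ≈ 0.507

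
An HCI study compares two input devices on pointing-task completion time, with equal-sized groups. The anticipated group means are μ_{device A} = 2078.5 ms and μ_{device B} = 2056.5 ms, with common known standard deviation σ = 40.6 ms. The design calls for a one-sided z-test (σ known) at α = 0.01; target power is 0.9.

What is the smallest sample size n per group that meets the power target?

n = 89 per group

Standardized effect: d = |μ_{device A} − μ_{device B}| / σ = |2078.5 − 2056.5| / 40.6 = 0.5419
Set Φ(δ − 2.326) = 0.9; then δ − 2.326 = Φ⁻¹(0.9) = 1.282, giving δ = 3.608.
δ = d·√(n/2) ⇒ n = 2(δ/d)² = 2 × (3.608 / 0.5419)² = 88.66.
Round up to the next whole unit.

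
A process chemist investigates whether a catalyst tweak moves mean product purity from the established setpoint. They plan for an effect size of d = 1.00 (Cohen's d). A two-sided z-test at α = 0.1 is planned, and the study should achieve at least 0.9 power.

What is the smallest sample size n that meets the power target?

n = 9

For power 0.9 need Φ(δ − z_{0.05}) = 0.9, so δ = z_{0.05} + z_{0.10} = 1.645 + 1.282 = 2.926.
(For δ > 0 the lower-tail rejection region contributes negligibly to power, so the one-term inversion is standard.)
δ = d·√n ⇒ n = (δ/d)² = (2.926 / 1.00)² = 8.56.
Rounding up, n = 9.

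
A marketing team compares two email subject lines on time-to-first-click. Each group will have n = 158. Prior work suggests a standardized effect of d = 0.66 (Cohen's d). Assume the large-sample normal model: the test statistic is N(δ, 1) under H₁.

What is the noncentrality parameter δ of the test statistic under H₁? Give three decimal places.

δ = d·√(n/2) = 0.66 × √(158/2) = 5.8662

δ ≈ 5.866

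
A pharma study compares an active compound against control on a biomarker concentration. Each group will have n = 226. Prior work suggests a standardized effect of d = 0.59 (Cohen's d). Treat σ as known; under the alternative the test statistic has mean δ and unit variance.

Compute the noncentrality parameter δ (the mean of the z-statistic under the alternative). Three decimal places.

δ = d·√(n/2) = 0.59 × √(226/2) = 6.2718

δ ≈ 6.272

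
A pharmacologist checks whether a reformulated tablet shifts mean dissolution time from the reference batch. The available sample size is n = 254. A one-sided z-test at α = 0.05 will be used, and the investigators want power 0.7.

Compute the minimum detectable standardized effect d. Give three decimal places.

Need Φ(δ − 1.645) = 0.7, so δ = 1.645 + 0.524 = 2.169.
δ = d·√n ⇒ d = δ/√n = 2.169/√254 = 0.1361.

d ≈ 0.136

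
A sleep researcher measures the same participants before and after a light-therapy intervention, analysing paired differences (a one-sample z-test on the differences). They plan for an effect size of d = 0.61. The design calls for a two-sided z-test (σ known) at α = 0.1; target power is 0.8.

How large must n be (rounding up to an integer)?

For power 0.8 need Φ(δ − z_{0.05}) = 0.8, so δ = z_{0.05} + z_{0.20} = 1.645 + 0.842 = 2.486.
(The Φ(−δ − z_{α/2}) term is vanishingly small for δ > 0 and is dropped in the standard sample-size formula.)
δ = d·√n ⇒ n = (δ/d)² = (2.486 / 0.61)² = 16.62.
Rounding up, n = 17.

n = 17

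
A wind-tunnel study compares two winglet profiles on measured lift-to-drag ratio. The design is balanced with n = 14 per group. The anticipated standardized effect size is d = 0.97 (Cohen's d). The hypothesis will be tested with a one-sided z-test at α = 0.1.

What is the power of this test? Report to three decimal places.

Noncentrality parameter: δ = d·√(n/2) = 0.97 × √(14/2) = 2.5664
One-sided α = 0.1 → critical value z_{0.1} = 1.282.
Power = P(Z > 1.282 − δ) = Φ(1.285) = 0.9006.

Power ≈ 0.901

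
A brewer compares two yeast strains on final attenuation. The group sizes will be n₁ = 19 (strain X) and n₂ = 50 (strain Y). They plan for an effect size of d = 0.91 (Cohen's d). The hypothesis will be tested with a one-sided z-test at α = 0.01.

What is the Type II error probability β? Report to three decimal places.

Noncentrality parameter: δ = d / √(1/n₁ + 1/n₂) = 0.91 / √(1/19 + 1/50) = 3.3766
Critical value for a one-sided test at α = 0.01: z_α = 2.326.
Power = P(Z > 2.326 − δ) = Φ(1.050) = 0.8532.
Type II error: β = 1 − power = 1 − 0.8532 = 0.1468.

β ≈ 0.147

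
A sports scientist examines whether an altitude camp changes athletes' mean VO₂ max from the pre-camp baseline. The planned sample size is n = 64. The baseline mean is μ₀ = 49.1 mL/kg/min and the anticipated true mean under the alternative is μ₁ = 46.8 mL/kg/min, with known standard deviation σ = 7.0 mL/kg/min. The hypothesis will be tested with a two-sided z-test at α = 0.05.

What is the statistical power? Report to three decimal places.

Power ≈ 0.748

Standardized effect: d = |μ₁ − μ₀| / σ = |46.8 − 49.1| / 7.0 = 0.3286
Noncentrality parameter: δ = d·√n = 0.3286 × √64 = 2.6286
Critical value for a two-sided test at α = 0.05: z_{α/2} = 1.960.
Power = Φ(δ − 1.960) + Φ(−δ − 1.960) = Φ(0.669) + Φ(-4.589) = 0.7481 + 0.0000 = 0.7481.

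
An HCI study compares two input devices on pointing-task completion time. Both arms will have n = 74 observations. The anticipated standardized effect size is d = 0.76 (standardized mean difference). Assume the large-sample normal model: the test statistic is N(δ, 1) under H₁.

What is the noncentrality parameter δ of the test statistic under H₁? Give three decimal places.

The noncentrality parameter scales effect size by the design's sample-size factor: δ = d·√(n/2) = 0.76 × √(74/2) = 4.6229

δ ≈ 4.623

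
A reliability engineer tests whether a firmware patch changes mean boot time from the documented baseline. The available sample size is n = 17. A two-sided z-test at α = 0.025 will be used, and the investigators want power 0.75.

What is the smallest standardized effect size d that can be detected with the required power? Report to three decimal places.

Required noncentrality: δ = z_{0.0125} + z_{0.25} = 2.241 + 0.674 = 2.916.
(Lower-tail contribution to power is negligible for δ > 0.)
δ = d·√n ⇒ d = δ/√n = 2.916/√17 = 0.7072.

d ≈ 0.707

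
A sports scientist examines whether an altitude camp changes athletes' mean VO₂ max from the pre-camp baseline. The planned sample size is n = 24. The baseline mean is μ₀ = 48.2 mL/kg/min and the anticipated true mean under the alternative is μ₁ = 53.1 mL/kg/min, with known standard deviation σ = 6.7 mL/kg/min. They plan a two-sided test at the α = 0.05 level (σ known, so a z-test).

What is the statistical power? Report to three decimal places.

Standardized effect: d = |μ₁ − μ₀| / σ = |53.1 − 48.2| / 6.7 = 0.7313
Noncentrality parameter: λ = d·√n = 0.7313 × √24 = 3.5828
Two-sided α = 0.05 → critical value z_{0.025} = 1.960.
Power = Φ(λ − 1.960) + Φ(−λ − 1.960) = Φ(1.623) + Φ(-5.543) = 0.9477 + 0.0000 = 0.9477.

Power ≈ 0.948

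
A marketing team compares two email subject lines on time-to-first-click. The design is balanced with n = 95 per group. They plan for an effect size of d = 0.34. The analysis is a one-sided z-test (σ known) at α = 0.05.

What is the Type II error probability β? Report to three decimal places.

Noncentrality parameter: λ = d·√(n/2) = 0.34 × √(95/2) = 2.3433
Critical value for a one-sided test at α = 0.05: z_α = 1.645.
Power = P(Z > 1.645 − λ) = Φ(0.698) = 0.7575.
Type II error: β = 1 − power = 1 − 0.7575 = 0.2425.

β ≈ 0.242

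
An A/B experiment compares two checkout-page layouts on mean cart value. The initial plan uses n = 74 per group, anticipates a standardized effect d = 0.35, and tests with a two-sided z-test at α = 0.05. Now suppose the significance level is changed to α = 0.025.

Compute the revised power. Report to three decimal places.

Power ≈ 0.455

δ = d·√(n/2) = 0.35 × √(74/2) = 2.1290 (unchanged). New critical value: z_{0.0125} = 2.241.
Revised power = Φ(δ − 2.241) + Φ(−δ − 2.241) = Φ(-0.112) + Φ(-4.370) = 0.4552 + 0.0000 = 0.4552.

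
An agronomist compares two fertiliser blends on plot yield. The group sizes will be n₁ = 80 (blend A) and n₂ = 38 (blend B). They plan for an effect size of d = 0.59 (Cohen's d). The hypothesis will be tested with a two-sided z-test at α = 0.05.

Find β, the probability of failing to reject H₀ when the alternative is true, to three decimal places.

β ≈ 0.150

Noncentrality parameter: λ = d / √(1/n₁ + 1/n₂) = 0.59 / √(1/80 + 1/38) = 2.9947
Two-sided α = 0.05 → critical value z_{0.025} = 1.960.
Power = Φ(λ − 1.960) + Φ(−λ − 1.960) = Φ(1.035) + Φ(-4.955) = 0.8496 + 0.0000 = 0.8496.
Type II error: β = 1 − power = 1 − 0.8496 = 0.1504.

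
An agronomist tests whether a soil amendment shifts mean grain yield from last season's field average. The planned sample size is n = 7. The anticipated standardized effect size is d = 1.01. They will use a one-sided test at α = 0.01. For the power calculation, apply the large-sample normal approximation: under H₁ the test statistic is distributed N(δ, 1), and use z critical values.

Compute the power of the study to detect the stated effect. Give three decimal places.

Noncentrality parameter: δ = d·√n = 1.01 × √7 = 2.6722
One-sided α = 0.01 → critical value z_{0.01} = 2.326.
Power = Φ(δ − 2.326) = Φ(0.346) = 0.6353.

Power ≈ 0.635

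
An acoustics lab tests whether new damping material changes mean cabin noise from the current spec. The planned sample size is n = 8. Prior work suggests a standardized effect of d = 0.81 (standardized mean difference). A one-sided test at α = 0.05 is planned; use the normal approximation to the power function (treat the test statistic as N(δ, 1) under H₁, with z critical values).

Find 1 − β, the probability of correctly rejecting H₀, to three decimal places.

Power ≈ 0.741

Noncentrality parameter: δ = d·√n = 0.81 × √8 = 2.2910
Critical value for a one-sided test at α = 0.05: z_α = 1.645.
Power = Φ(δ − 1.645) = Φ(0.646) = 0.7409.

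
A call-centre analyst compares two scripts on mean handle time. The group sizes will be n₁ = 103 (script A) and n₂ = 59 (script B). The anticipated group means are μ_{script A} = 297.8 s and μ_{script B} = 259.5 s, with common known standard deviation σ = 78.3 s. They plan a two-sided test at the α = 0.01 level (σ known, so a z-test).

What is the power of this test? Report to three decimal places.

Standardized effect: d = |μ_{script A} − μ_{script B}| / σ = |297.8 − 259.5| / 78.3 = 0.4891
Noncentrality parameter: δ = d / √(1/n₁ + 1/n₂) = 0.4891 / √(1/103 + 1/59) = 2.9959
Critical value for a two-sided test at α = 0.01: z_{α/2} = 2.576.
Power = Φ(δ − 2.576) + Φ(−δ − 2.576) = Φ(0.420) + Φ(-5.572) = 0.6628 + 0.0000 = 0.6628.

Power ≈ 0.663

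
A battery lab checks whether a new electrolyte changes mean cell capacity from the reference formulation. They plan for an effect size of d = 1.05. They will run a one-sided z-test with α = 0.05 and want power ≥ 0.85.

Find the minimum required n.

For power 0.85 need Φ(δ − z_{0.05}) = 0.85, so δ = z_{0.05} + z_{0.15} = 1.645 + 1.036 = 2.681.
δ = d·√n ⇒ n = (δ/d)² = (2.681 / 1.05)² = 6.52.
Rounding up, n = 7.

n = 7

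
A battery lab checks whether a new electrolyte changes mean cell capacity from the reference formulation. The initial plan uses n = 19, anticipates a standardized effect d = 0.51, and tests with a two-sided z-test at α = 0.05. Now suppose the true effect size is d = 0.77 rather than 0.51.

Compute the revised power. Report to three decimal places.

Power ≈ 0.919

With d = 0.77: δ = d·√n = 0.77 × √19 = 3.3564. Critical value z_{0.025} = 1.960.
Revised power = Φ(δ − 1.960) + Φ(−δ − 1.960) = Φ(1.396) + Φ(-5.316) = 0.9187 + 0.0000 = 0.9187.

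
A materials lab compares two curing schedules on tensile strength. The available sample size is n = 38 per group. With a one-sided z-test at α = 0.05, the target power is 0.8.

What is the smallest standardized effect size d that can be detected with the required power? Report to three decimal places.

d ≈ 0.570

Need Φ(δ − 1.645) = 0.8, so δ = 1.645 + 0.842 = 2.486.
δ = d·√(n/2) ⇒ d = δ/√(n/2) = 2.486/√(38/2) = 0.5704.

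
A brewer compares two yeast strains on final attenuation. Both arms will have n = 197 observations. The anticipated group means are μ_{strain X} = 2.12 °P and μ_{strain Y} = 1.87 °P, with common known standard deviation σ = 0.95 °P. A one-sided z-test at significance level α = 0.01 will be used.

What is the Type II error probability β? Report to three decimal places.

β ≈ 0.388

Standardized effect: d = |μ_{strain X} − μ_{strain Y}| / σ = |2.12 − 1.87| / 0.95 = 0.2632
Noncentrality parameter: δ = d·√(n/2) = 0.2632 × √(197/2) = 2.6118
One-sided α = 0.01 → critical value z_{0.01} = 2.326.
Power = Φ(δ − 2.326) = Φ(0.285) = 0.6123.
Type II error: β = 1 − power = 1 − 0.6123 = 0.3877.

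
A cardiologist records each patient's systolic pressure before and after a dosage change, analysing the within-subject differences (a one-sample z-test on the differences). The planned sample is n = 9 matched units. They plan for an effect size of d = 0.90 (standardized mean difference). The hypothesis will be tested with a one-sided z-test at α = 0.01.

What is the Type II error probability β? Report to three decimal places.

Noncentrality parameter: δ = d·√n = 0.90 × √9 = 2.7000
One-sided α = 0.01 → critical value z_{0.01} = 2.326.
Power = P(Z > 2.326 − δ) = Φ(0.374) = 0.6457.
Type II error: β = 1 − power = 1 − 0.6457 = 0.3543.

β ≈ 0.354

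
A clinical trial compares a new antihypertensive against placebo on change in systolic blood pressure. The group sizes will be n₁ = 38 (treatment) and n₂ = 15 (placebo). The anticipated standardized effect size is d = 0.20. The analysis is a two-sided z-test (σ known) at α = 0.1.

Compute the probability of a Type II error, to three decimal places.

Noncentrality parameter: δ = d / √(1/n₁ + 1/n₂) = 0.20 / √(1/38 + 1/15) = 0.6559
Two-sided α = 0.1 → critical value z_{0.05} = 1.645.
Power = Φ(δ − 1.645) + Φ(−δ − 1.645) = Φ(-0.989) + Φ(-2.301) = 0.1613 + 0.0107 = 0.1720.
Type II error: β = 1 − power = 1 − 0.1720 = 0.8280.

β ≈ 0.828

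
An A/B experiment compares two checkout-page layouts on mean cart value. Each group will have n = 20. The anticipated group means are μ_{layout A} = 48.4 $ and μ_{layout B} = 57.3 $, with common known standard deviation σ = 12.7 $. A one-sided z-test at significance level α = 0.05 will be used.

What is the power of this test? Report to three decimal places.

Standardized effect: d = |μ_{layout A} − μ_{layout B}| / σ = |48.4 − 57.3| / 12.7 = 0.7008
Noncentrality parameter: δ = d·√(n/2) = 0.7008 × √(20/2) = 2.2161
Critical value for a one-sided test at α = 0.05: z_α = 1.645.
Power = P(Z > 1.645 − δ) = Φ(0.571) = 0.7161.

Power ≈ 0.716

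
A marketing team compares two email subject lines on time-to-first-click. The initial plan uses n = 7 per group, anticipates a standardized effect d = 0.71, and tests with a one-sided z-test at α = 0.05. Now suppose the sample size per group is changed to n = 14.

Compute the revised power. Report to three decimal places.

Power ≈ 0.592

With n = 14 per group: δ = d·√(n/2) = 0.71 × √(14/2) = 1.8785. Critical value z_{0.05} = 1.645.
Revised power = P(Z > 1.645 − δ) = Φ(0.234) = 0.5924.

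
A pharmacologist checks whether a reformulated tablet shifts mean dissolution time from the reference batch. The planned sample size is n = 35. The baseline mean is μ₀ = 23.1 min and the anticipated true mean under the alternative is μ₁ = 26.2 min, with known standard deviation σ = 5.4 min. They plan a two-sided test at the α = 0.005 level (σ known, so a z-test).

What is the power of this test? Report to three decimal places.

Power ≈ 0.722

Standardized effect: d = |μ₁ − μ₀| / σ = |26.2 − 23.1| / 5.4 = 0.5741
Noncentrality parameter: δ = d·√n = 0.5741 × √35 = 3.3963
Critical value for a two-sided test at α = 0.005: z_{α/2} = 2.807.
Power = Φ(δ − 2.807) + Φ(−δ − 2.807) = Φ(0.589) + Φ(-6.203) = 0.7221 + 0.0000 = 0.7221.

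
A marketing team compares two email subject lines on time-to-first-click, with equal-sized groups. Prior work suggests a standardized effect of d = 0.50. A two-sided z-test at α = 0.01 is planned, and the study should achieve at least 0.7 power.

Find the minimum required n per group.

n = 77 per group

For power 0.7 need Φ(δ − z_{0.005}) = 0.7, so δ = z_{0.005} + z_{0.30} = 2.576 + 0.524 = 3.100.
(The Φ(−δ − z_{α/2}) term is vanishingly small for δ > 0 and is dropped in the standard sample-size formula.)
δ = d·√(n/2) ⇒ n = 2(δ/d)² = 2 × (3.100 / 0.50)² = 76.89.
Rounding up, n = 77 per group.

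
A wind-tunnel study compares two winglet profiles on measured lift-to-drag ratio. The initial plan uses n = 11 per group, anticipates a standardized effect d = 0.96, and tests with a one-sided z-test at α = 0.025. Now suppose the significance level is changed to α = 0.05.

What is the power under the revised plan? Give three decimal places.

δ = d·√(n/2) = 0.96 × √(11/2) = 2.2514 (unchanged). New critical value: z_{0.05} = 1.645.
Revised power = P(Z > 1.645 − δ) = Φ(0.607) = 0.7279.

Power ≈ 0.728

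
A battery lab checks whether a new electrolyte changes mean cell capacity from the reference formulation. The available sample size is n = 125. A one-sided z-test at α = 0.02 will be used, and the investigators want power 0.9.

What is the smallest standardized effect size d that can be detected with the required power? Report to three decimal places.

d ≈ 0.298

Need Φ(δ − 2.054) = 0.9, so δ = 2.054 + 1.282 = 3.335.
δ = d·√n ⇒ d = δ/√n = 3.335/√125 = 0.2983.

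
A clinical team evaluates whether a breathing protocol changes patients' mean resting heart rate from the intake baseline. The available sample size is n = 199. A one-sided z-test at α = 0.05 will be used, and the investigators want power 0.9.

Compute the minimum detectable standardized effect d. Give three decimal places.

Required noncentrality: δ = z_{0.05} + z_{0.10} = 1.645 + 1.282 = 2.926.
δ = d·√n ⇒ d = δ/√n = 2.926/√199 = 0.2074.

d ≈ 0.207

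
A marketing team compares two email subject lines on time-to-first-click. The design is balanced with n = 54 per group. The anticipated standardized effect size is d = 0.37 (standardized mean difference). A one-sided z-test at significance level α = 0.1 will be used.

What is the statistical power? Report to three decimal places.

Power ≈ 0.739

Noncentrality parameter: δ = d·√(n/2) = 0.37 × √(54/2) = 1.9226
One-sided α = 0.1 → critical value z_{0.1} = 1.282.
Power = Φ(δ − 1.282) = Φ(0.641) = 0.7392.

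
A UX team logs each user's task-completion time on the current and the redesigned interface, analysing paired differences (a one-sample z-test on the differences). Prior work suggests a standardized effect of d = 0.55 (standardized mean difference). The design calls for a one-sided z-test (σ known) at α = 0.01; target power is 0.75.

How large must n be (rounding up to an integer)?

For power 0.75 need Φ(δ − z_{0.01}) = 0.75, so δ = z_{0.01} + z_{0.25} = 2.326 + 0.674 = 3.001.
δ = d·√n ⇒ n = (δ/d)² = (3.001 / 0.55)² = 29.77.
Round up to the next whole unit.

n = 30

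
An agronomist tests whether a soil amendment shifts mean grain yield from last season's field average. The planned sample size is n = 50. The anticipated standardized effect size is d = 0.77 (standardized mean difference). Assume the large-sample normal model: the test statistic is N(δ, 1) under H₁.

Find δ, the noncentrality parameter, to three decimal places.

The noncentrality parameter scales effect size by the design's sample-size factor: δ = d·√n = 0.77 × √50 = 5.4447

δ ≈ 5.445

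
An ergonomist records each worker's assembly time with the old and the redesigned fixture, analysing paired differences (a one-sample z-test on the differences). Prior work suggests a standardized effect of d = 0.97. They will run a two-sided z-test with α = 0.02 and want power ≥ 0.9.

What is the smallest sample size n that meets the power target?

Set Φ(δ − 2.326) = 0.9; then δ − 2.326 = Φ⁻¹(0.9) = 1.282, giving δ = 3.608.
(Ignoring the negligible lower-tail rejection probability gives the usual closed-form inversion.)
δ = d·√n ⇒ n = (δ/d)² = (3.608 / 0.97)² = 13.83.
Round up to the next whole unit.

n = 14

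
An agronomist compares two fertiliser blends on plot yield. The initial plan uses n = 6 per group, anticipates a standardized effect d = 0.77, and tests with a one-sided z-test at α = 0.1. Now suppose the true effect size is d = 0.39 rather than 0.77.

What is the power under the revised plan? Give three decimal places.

Power ≈ 0.272

With d = 0.39: δ = d·√(n/2) = 0.39 × √(6/2) = 0.6755. Critical value z_{0.1} = 1.282.
Revised power = Φ(δ − 1.282) = Φ(-0.606) = 0.2722.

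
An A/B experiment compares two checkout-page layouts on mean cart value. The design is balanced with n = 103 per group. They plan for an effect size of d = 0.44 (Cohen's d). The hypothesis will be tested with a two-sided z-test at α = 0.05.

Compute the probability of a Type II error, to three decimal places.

β ≈ 0.116

Noncentrality parameter: δ = d·√(n/2) = 0.44 × √(103/2) = 3.1576
Two-sided α = 0.05 → critical value z_{0.025} = 1.960.
Power = Φ(δ − 1.960) + Φ(−δ − 1.960) = Φ(1.198) + Φ(-5.118) = 0.8845 + 0.0000 = 0.8845.
Type II error: β = 1 − power = 1 − 0.8845 = 0.1155.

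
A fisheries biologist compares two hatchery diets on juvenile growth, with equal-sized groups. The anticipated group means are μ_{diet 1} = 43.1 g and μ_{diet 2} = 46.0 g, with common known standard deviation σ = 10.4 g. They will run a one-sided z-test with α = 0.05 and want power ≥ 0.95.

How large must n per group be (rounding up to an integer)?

Standardized effect: d = |μ_{diet 1} − μ_{diet 2}| / σ = |43.1 − 46.0| / 10.4 = 0.2788
Set Φ(δ − 1.645) = 0.95; then δ − 1.645 = Φ⁻¹(0.95) = 1.645, giving δ = 3.290.
δ = d·√(n/2) ⇒ n = 2(δ/d)² = 2 × (3.290 / 0.2788)² = 278.37.
Rounding up, n = 279 per group.

n = 279 per group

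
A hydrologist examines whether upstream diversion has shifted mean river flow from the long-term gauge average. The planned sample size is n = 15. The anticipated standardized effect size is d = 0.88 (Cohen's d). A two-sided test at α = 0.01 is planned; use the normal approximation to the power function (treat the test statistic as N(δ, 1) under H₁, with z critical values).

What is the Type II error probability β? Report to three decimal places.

β ≈ 0.203

Noncentrality parameter: δ = d·√n = 0.88 × √15 = 3.4082
Two-sided α = 0.01 → critical value z_{0.005} = 2.576.
Power = Φ(δ − 2.576) + Φ(−δ − 2.576) = Φ(0.832) + Φ(-5.984) = 0.7974 + 0.0000 = 0.7974.
Type II error: β = 1 − power = 1 − 0.7974 = 0.2026.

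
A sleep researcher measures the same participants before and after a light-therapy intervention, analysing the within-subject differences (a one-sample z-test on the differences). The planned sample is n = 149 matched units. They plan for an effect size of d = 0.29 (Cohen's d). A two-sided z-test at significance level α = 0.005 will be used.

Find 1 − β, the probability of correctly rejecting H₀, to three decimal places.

Noncentrality parameter: δ = d·√n = 0.29 × √149 = 3.5399
Two-sided α = 0.005 → critical value z_{0.0025} = 2.807.
Power = Φ(δ − 2.807) + Φ(−δ − 2.807) = Φ(0.733) + Φ(-6.347) = 0.7682 + 0.0000 = 0.7682.

Power ≈ 0.768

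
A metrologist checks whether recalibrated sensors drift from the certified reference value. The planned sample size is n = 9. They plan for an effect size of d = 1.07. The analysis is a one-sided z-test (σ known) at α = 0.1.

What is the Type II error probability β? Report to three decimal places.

β ≈ 0.027

Noncentrality parameter: δ = d·√n = 1.07 × √9 = 3.2100
One-sided α = 0.1 → critical value z_{0.1} = 1.282.
Power = P(Z > 1.282 − δ) = Φ(1.928) = 0.9731.
Type II error: β = 1 − power = 1 − 0.9731 = 0.0269.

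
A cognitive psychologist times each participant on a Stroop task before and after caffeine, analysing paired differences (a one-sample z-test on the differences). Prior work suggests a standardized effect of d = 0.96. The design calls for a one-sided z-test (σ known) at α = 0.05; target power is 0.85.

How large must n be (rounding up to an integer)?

Set Φ(δ − 1.645) = 0.85; then δ − 1.645 = Φ⁻¹(0.85) = 1.036, giving δ = 2.681.
δ = d·√n ⇒ n = (δ/d)² = (2.681 / 0.96)² = 7.80.
Round up to the next whole unit.

n = 8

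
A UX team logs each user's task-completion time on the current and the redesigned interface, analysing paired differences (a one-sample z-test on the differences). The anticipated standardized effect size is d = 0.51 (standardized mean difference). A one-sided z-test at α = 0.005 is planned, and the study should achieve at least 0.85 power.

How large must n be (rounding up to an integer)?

Set Φ(δ − 2.576) = 0.85; then δ − 2.576 = Φ⁻¹(0.85) = 1.036, giving δ = 3.612.
δ = d·√n ⇒ n = (δ/d)² = (3.612 / 0.51)² = 50.17.
Rounding up, n = 51.

n = 51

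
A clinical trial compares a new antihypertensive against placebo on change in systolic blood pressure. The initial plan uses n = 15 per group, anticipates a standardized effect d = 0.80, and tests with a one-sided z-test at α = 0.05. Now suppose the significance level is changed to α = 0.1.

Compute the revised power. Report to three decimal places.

δ = d·√(n/2) = 0.80 × √(15/2) = 2.1909 (unchanged). New critical value: z_{0.1} = 1.282.
Revised power = Φ(δ − 1.282) = Φ(0.909) = 0.8184.

Power ≈ 0.818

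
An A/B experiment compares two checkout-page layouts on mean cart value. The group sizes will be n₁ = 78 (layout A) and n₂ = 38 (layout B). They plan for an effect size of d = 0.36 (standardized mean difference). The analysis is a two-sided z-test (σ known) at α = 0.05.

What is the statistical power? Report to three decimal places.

Noncentrality parameter: δ = d / √(1/n₁ + 1/n₂) = 0.36 / √(1/78 + 1/38) = 1.8198
Critical value for a two-sided test at α = 0.05: z_{α/2} = 1.960.
Power = Φ(δ − 1.960) + Φ(−δ − 1.960) = Φ(-0.140) + Φ(-3.780) = 0.4442 + 0.0001 = 0.4443.

Power ≈ 0.444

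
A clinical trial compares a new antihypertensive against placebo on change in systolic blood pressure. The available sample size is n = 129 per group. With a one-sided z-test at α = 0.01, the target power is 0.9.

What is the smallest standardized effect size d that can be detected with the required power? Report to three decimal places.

d ≈ 0.449

Need Φ(δ − 2.326) = 0.9, so δ = 2.326 + 1.282 = 3.608.
δ = d·√(n/2) ⇒ d = δ/√(n/2) = 3.608/√(129/2) = 0.4492.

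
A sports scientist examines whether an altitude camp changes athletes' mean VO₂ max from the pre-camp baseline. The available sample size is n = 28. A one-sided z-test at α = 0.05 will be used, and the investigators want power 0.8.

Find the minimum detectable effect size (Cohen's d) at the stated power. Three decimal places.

d ≈ 0.470

Need Φ(δ − 1.645) = 0.8, so δ = 1.645 + 0.842 = 2.486.
δ = d·√n ⇒ d = δ/√n = 2.486/√28 = 0.4699.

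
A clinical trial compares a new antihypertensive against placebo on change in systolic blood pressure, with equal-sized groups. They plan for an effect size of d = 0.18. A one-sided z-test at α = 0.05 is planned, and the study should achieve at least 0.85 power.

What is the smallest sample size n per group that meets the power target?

For power 0.85 need Φ(δ − z_{0.05}) = 0.85, so δ = z_{0.05} + z_{0.15} = 1.645 + 1.036 = 2.681.
δ = d·√(n/2) ⇒ n = 2(δ/d)² = 2 × (2.681 / 0.18)² = 443.78.
Round up to the next whole unit.

n = 444 per group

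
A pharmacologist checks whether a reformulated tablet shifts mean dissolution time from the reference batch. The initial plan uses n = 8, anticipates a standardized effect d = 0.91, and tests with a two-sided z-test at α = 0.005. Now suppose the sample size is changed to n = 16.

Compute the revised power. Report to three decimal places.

Power ≈ 0.798

With n = 16: δ = d·√n = 0.91 × √16 = 3.6400. Critical value z_{0.0025} = 2.807.
Revised power = Φ(δ − 2.807) + Φ(−δ − 2.807) = Φ(0.833) + Φ(-6.447) = 0.7976 + 0.0000 = 0.7976.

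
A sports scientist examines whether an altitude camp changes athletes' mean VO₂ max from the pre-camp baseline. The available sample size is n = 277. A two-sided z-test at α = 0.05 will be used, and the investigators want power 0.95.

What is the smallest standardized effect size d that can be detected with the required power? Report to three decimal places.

d ≈ 0.217

Required noncentrality: δ = z_{0.025} + z_{0.05} = 1.960 + 1.645 = 3.605.
(Lower-tail contribution to power is negligible for δ > 0.)
δ = d·√n ⇒ d = δ/√n = 3.605/√277 = 0.2166.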